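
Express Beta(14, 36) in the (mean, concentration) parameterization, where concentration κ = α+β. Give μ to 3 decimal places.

μ = 0.280, κ = 50

κ = α+β = 14+36 = 50; μ = α/κ = 14/50 = 0.280.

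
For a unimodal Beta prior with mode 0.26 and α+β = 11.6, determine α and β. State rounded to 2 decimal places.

α = 3.50, β = 8.10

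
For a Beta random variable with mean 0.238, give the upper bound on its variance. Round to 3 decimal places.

0.181

Var = μ(1−μ)/(α+β+1), which approaches μ(1−μ) as α+β → 0.
So the supremum is μ(1−μ) = 0.238×0.762 = 0.181.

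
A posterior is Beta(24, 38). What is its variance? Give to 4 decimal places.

α+β = 62 and αβ = 912, so Var = αβ/[(α+β)²(α+β+1)] = 912/242172 = 0.0038.

0.0038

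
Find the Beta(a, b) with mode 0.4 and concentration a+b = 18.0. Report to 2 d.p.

a = 7.40, b = 10.60

For a,b>1 the mode is (a−1)/(a+b−2), so a = mode·(κ−2)+1 = 0.4×16.0+1 = 7.40.
And b = (1−mode)·(κ−2)+1 = 0.6×16.0+1 = 10.60.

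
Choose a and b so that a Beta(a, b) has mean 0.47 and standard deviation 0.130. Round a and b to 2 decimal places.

First σ² = 0.016900. Setting a = μn, b = (1−μ)n with n = a+b,
μ(1−μ)/(n+1) = 0.016900 ⇒ n+1 = 0.2491/0.016900 = 14.7396 ⇒ n = 13.7396.
Hence a = 0.47×13.7396 = 6.46, b = 0.53×13.7396 = 7.28.

a = 6.46, b = 7.28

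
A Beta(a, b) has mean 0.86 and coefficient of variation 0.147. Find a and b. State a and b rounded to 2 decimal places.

σ = CV·μ = 0.147×0.86 = 0.12642, so σ² = 0.015982.
s+1 = μ(1−μ)/σ² = 0.1204/0.015982 = 7.5335, so s = a+b = 6.5335.
a = μs = 5.62, b = (1−μ)s = 0.91.

a = 5.62, b = 0.91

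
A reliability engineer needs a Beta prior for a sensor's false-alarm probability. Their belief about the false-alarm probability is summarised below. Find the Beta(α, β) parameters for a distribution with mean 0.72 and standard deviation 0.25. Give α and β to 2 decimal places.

α = 1.60, β = 0.62

σ² = 0.25² = 0.0625.
With s = α+β, Var = μ(1−μ)/(s+1), so s+1 = (0.72×0.28)/0.0625 = 3.2256 and s = 2.2256.
α = μs = 1.60, β = (1−μ)s = 0.62.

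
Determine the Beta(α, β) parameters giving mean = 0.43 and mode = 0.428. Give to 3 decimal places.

With s = α+β: μ = α/s and mode = (α−1)/(s−2). Eliminating α = μs,
μs − 1 = m(s−2) ⇒ s(μ−m) = 1−2m ⇒ s = 0.144/0.002 = 72.0000.
So α = μs = 30.960, β = (1−μ)s = 41.040.

α = 30.960, β = 41.040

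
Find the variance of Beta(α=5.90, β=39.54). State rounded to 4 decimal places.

μ = 5.90/45.44 = 0.129842; Var = μ(1−μ)/(α+β+1) = 0.1129827/46.44 = 0.0024.

0.0024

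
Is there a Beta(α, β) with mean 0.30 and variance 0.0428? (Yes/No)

The Beta variance bound is σ² < μ(1−μ).
Here μ(1−μ) = 0.30×0.70 = 0.2100, and 0.0428 < 0.2100.

Yes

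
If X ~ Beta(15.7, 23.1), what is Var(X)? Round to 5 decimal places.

0.00605

μ = 15.7/38.8 = 0.404639; Var = μ(1−μ)/(α+β+1) = 0.2409063/39.8 = 0.00605.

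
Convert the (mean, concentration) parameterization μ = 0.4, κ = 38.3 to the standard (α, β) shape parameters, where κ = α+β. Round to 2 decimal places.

α = μκ = 0.4×38.3 = 15.32 and β = (1−μ)κ = 0.6×38.3 = 22.98.

α = 15.32, β = 22.98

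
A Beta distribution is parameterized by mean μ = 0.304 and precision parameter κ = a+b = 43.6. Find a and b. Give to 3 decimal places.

a = μκ = 0.304×43.6 = 13.254 and b = (1−μ)κ = 0.696×43.6 = 30.346.

a = 13.254, b = 30.346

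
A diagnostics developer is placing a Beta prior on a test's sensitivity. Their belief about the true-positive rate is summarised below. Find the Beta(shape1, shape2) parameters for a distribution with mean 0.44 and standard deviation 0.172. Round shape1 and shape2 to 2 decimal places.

σ² = 0.172² = 0.029584.
With s = shape1+shape2, Var = μ(1−μ)/(s+1), so s+1 = (0.44×0.56)/0.029584 = 8.3288 and s = 7.3288.
shape1 = μs = 3.22, shape2 = (1−μ)s = 4.10.

shape1 = 3.22, shape2 = 4.10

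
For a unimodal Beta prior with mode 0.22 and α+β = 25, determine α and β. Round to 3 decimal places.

α = 6.060, β = 18.940

Since the density peak of Beta(α,β) is at (α−1)/(α+β−2),
α = 1 + 0.22(25−2) = 6.060 and β = 25 − 6.060 = 18.940.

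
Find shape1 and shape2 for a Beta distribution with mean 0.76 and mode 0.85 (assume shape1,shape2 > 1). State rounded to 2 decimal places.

Let s = shape1+shape2. Mean gives shape1 = μs = 0.76s; mode gives (shape1−1)/(s−2) = 0.85.
Substituting: 0.76s − 1 = 0.85(s−2) = 0.85s − 1.70, so -0.09s = -0.70 and s = 7.7778.
Then shape1 = 0.76×7.7778 = 5.91 and shape2 = s−shape1 = 1.87.

shape1 = 5.91, shape2 = 1.87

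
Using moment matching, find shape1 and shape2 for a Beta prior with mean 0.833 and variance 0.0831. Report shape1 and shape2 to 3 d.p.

shape1 = 0.561, shape2 = 0.113

Let s = shape1+shape2. The Beta variance is μ(1−μ)/(s+1).
So s+1 = μ(1−μ)/σ² = (0.833×0.167)/0.0831 = 0.139111/0.0831 = 1.6740, giving s = 0.6740.
Then shape1 = μs = 0.833×0.6740 = 0.561 and shape2 = (1−μ)s = 0.167×0.6740 = 0.113.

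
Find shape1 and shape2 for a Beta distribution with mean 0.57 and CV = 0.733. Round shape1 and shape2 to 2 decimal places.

shape1 = 0.23, shape2 = 0.17

σ = CV·μ = 0.733×0.57 = 0.41781, so σ² = 0.174565.
s+1 = μ(1−μ)/σ² = 0.2451/0.174565 = 1.4041, so s = shape1+shape2 = 0.4041.
shape1 = μs = 0.23, shape2 = (1−μ)s = 0.17.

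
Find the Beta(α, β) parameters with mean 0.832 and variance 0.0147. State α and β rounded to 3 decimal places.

α = 7.079, β = 1.429

Let s = α+β. The Beta variance is μ(1−μ)/(s+1).
So s+1 = μ(1−μ)/σ² = (0.832×0.168)/0.0147 = 0.139776/0.0147 = 9.5086, giving s = 8.5086.
Then α = μs = 0.832×8.5086 = 7.079 and β = (1−μ)s = 0.168×8.5086 = 1.429.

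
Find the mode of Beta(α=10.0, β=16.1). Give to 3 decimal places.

0.373

With α,β > 1, mode = (α−1)/(α+β−2) = 9.0/24.1 = 0.373.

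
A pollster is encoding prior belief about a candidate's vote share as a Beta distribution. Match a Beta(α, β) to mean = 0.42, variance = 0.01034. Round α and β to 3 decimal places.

α = 9.475, β = 13.084

Let s = α+β. The Beta variance is μ(1−μ)/(s+1).
So s+1 = μ(1−μ)/σ² = (0.42×0.58)/0.01034 = 0.2436/0.01034 = 23.5590, giving s = 22.5590.
Then α = μs = 0.42×22.5590 = 9.475 and β = (1−μ)s = 0.58×22.5590 = 13.084.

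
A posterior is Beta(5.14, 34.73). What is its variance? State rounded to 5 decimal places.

0.00275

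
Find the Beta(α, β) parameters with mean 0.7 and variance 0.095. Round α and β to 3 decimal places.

Let s = α+β. The Beta variance is μ(1−μ)/(s+1).
So s+1 = μ(1−μ)/σ² = (0.7×0.3)/0.095 = 0.21/0.095 = 2.2105, giving s = 1.2105.
Then α = μs = 0.7×1.2105 = 0.847 and β = (1−μ)s = 0.3×1.2105 = 0.363.

α = 0.847, β = 0.363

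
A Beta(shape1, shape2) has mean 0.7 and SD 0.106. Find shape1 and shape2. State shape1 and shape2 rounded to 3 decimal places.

shape1 = 12.383, shape2 = 5.307

First σ² = 0.011236. Setting shape1 = μn, shape2 = (1−μ)n with n = shape1+shape2,
μ(1−μ)/(n+1) = 0.011236 ⇒ n+1 = 0.21/0.011236 = 18.6899 ⇒ n = 17.6899.
Hence shape1 = 0.7×17.6899 = 12.383, shape2 = 0.3×17.6899 = 5.307.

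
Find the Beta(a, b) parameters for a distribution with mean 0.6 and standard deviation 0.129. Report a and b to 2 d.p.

a = 8.05, b = 5.37

First σ² = 0.016641. Setting a = μn, b = (1−μ)n with n = a+b,
μ(1−μ)/(n+1) = 0.016641 ⇒ n+1 = 0.24/0.016641 = 14.4222 ⇒ n = 13.4222.
Hence a = 0.6×13.4222 = 8.05, b = 0.4×13.4222 = 5.37.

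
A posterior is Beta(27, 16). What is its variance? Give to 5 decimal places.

0.00531

Var = αβ/[(α+β)²(α+β+1)] = (27×16)/(43²×44) = 432/81356 = 0.00531.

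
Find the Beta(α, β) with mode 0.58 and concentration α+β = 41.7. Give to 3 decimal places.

Since the density peak of Beta(α,β) is at (α−1)/(α+β−2),
α = 1 + 0.58(41.7−2) = 24.026 and β = 41.7 − 24.026 = 17.674.

α = 24.026, β = 17.674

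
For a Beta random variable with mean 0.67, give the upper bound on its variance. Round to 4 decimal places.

0.2211

For fixed mean μ the Beta variance is μ(1−μ)/(α+β+1), increasing as α+β decreases.
Its least upper bound (not attained) is μ(1−μ) = 0.67·0.33 = 0.2211.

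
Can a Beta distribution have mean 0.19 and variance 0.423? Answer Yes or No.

For any Beta, Var(X) < E[X]·(1−E[X]).
Here μ(1−μ) = 0.19×0.81 = 0.1539, and 0.423 ≥ 0.1539.

No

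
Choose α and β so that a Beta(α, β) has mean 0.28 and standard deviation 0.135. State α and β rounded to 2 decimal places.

α = 2.82, β = 7.24

Variance = 0.135² = 0.018225. The moment-matching identity α+β = μ(1−μ)/Var − 1 gives
α+β = 0.2016/0.018225 − 1 = 10.0617, so α = μ·10.0617 = 2.82 and β = (1−μ)·10.0617 = 7.24.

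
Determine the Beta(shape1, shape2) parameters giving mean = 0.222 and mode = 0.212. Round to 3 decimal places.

Let s = shape1+shape2. Mean gives shape1 = μs = 0.222s; mode gives (shape1−1)/(s−2) = 0.212.
Substituting: 0.222s − 1 = 0.212(s−2) = 0.212s − 0.424, so 0.010s = 0.576 and s = 57.6000.
Then shape1 = 0.222×57.6000 = 12.787 and shape2 = s−shape1 = 44.813.

shape1 = 12.787, shape2 = 44.813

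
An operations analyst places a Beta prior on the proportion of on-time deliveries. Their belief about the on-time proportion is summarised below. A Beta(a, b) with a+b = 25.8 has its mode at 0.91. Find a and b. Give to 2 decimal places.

a = 22.66, b = 3.14

Since the density peak of Beta(a,b) is at (a−1)/(a+b−2),
a = 1 + 0.91(25.8−2) = 22.66 and b = 25.8 − 22.66 = 3.14.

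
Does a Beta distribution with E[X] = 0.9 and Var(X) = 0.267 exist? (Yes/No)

No

The Beta variance bound is σ² < μ(1−μ).
Here μ(1−μ) = 0.9×0.1 = 0.09, and 0.267 ≥ 0.09.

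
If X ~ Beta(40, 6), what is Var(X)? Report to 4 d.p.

0.0024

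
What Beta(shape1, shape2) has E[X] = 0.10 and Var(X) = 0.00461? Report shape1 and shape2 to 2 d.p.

By moment matching, shape1+shape2 = μ(1−μ)/σ² − 1 = (0.10·0.90)/0.00461 − 1 = 19.5228 − 1 = 18.5228.
Since shape1/(shape1+shape2) = μ, shape1 = 0.10·18.5228 = 1.85 and shape2 = 0.90·18.5228 = 16.67.

shape1 = 1.85, shape2 = 16.67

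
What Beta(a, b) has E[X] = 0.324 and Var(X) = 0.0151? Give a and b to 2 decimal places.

Write ν = a+b; then a = μν and Var = μ(1−μ)/(ν+1).
ν = μ(1−μ)/Var − 1 = 0.219024/0.0151 − 1 = 13.5049.
a = 0.324·13.5049 = 4.38, b = 0.676·13.5049 = 9.13.

a = 4.38, b = 9.13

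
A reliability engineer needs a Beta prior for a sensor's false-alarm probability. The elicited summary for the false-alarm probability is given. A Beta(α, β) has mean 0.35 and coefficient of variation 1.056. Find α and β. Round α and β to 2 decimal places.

α = 0.23, β = 0.43

Var = (CV·μ)² = (1.056×0.35)² = 0.136604.
α+β = μ(1−μ)/Var − 1 = 0.2275/0.136604 − 1 = 0.6654.
Thus α = 0.35·0.6654 = 0.23 and β = 0.65·0.6654 = 0.43.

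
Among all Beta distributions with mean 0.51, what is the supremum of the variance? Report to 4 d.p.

For fixed mean μ the Beta variance is μ(1−μ)/(α+β+1), increasing as α+β decreases.
Its least upper bound (not attained) is μ(1−μ) = 0.51·0.49 = 0.2499.

0.2499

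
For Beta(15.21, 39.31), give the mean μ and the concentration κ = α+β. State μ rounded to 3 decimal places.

μ = 0.279, κ = 54.52

κ = α+β = 15.21+39.31 = 54.52; μ = α/κ = 15.21/54.52 = 0.279.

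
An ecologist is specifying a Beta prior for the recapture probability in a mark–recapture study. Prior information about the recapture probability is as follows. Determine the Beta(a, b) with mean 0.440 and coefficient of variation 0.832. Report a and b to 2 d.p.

a = 0.37, b = 0.47

σ = CV·μ = 0.832×0.440 = 0.36608, so σ² = 0.134015.
s+1 = μ(1−μ)/σ² = 0.246400/0.134015 = 1.8386, so s = a+b = 0.8386.
a = μs = 0.37, b = (1−μ)s = 0.47.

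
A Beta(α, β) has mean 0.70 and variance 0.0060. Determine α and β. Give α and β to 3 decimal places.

Write ν = α+β; then α = μν and Var = μ(1−μ)/(ν+1).
ν = μ(1−μ)/Var − 1 = 0.2100/0.0060 − 1 = 34.0000.
α = 0.70·34.0000 = 23.800, β = 0.30·34.0000 = 10.200.

α = 23.800, β = 10.200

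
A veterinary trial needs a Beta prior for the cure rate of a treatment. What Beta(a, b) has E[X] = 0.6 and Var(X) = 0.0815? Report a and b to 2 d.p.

a = 1.17, b = 0.78

Write ν = a+b; then a = μν and Var = μ(1−μ)/(ν+1).
ν = μ(1−μ)/Var − 1 = 0.24/0.0815 − 1 = 1.9448.
a = 0.6·1.9448 = 1.17, b = 0.4·1.9448 = 0.78.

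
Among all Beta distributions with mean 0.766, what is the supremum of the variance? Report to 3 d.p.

Var = μ(1−μ)/(α+β+1), which approaches μ(1−μ) as α+β → 0.
So the supremum is μ(1−μ) = 0.766×0.234 = 0.179.

0.179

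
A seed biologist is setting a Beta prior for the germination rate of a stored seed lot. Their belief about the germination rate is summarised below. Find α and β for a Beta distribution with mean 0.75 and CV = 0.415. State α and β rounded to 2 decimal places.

α = 0.70, β = 0.23

Var = (CV·μ)² = (0.415×0.75)² = 0.096877.
α+β = μ(1−μ)/Var − 1 = 0.1875/0.096877 − 1 = 0.9355.
Thus α = 0.75·0.9355 = 0.70 and β = 0.25·0.9355 = 0.23.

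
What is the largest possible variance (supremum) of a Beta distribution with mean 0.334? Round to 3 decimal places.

Var = μ(1−μ)/(α+β+1), which approaches μ(1−μ) as α+β → 0.
So the supremum is μ(1−μ) = 0.334×0.666 = 0.222.

0.222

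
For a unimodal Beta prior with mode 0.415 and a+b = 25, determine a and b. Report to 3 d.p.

Since the density peak of Beta(a,b) is at (a−1)/(a+b−2),
a = 1 + 0.415(25−2) = 10.545 and b = 25 − 10.545 = 14.455.

a = 10.545, b = 14.455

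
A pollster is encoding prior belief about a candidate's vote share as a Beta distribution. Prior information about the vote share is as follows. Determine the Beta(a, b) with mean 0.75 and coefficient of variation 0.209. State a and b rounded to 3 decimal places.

a = 4.973, b = 1.658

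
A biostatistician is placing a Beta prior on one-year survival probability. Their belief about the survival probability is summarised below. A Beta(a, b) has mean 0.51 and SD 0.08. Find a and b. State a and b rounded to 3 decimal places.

a = 19.404, b = 18.643

Variance = 0.08² = 0.0064. The moment-matching identity a+b = μ(1−μ)/Var − 1 gives
a+b = 0.2499/0.0064 − 1 = 38.0469, so a = μ·38.0469 = 19.404 and b = (1−μ)·38.0469 = 18.643.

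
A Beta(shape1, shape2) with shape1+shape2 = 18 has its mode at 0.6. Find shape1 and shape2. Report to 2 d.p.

shape1 = 10.60, shape2 = 7.40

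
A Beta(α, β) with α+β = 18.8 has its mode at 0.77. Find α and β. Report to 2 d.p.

α = 13.94, β = 4.86

Since the density peak of Beta(α,β) is at (α−1)/(α+β−2),
α = 1 + 0.77(18.8−2) = 13.94 and β = 18.8 − 13.94 = 4.86.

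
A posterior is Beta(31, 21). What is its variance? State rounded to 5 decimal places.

α+β = 52 and αβ = 651, so Var = αβ/[(α+β)²(α+β+1)] = 651/143312 = 0.00454.

0.00454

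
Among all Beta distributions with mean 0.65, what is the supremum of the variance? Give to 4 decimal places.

0.2275

For fixed mean μ the Beta variance is μ(1−μ)/(α+β+1), increasing as α+β decreases.
Its least upper bound (not attained) is μ(1−μ) = 0.65·0.35 = 0.2275.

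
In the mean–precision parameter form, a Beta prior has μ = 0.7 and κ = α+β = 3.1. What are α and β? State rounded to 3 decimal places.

α = 2.170, β = 0.930

Split κ in proportion μ : (1−μ): α = 0.7·3.1 = 2.170, β = 3.1 − 2.170 = 0.930.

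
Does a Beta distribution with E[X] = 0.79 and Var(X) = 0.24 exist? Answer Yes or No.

A Beta with mean μ has variance μ(1−μ)/(α+β+1) < μ(1−μ).
Here μ(1−μ) = 0.79×0.21 = 0.1659, and 0.24 ≥ 0.1659.

No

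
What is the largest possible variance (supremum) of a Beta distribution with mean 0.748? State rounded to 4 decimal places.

Var = μ(1−μ)/(α+β+1), which approaches μ(1−μ) as α+β → 0.
So the supremum is μ(1−μ) = 0.748×0.252 = 0.1885.

0.1885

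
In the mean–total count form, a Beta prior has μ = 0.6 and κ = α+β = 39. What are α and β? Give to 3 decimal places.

Split κ in proportion μ : (1−μ): α = 0.6·39 = 23.400, β = 39 − 23.400 = 15.600.

α = 23.400, β = 15.600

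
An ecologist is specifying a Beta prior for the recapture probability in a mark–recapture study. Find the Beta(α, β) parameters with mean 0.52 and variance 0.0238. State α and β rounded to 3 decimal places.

Write ν = α+β; then α = μν and Var = μ(1−μ)/(ν+1).
ν = μ(1−μ)/Var − 1 = 0.2496/0.0238 − 1 = 9.4874.
α = 0.52·9.4874 = 4.933, β = 0.48·9.4874 = 4.554.

α = 4.933, β = 4.554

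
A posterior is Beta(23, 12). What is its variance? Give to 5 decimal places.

α+β = 35 and αβ = 276, so Var = αβ/[(α+β)²(α+β+1)] = 276/44100 = 0.00626.

0.00626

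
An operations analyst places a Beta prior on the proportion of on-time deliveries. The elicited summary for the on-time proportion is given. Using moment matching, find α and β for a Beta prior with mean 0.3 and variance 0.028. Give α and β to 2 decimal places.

α = 1.95, β = 4.55

Write ν = α+β; then α = μν and Var = μ(1−μ)/(ν+1).
ν = μ(1−μ)/Var − 1 = 0.21/0.028 − 1 = 6.5000.
α = 0.3·6.5000 = 1.95, β = 0.7·6.5000 = 4.55.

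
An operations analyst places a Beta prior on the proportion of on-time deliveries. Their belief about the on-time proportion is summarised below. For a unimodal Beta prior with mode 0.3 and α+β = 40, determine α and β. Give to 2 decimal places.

Mode = (α−1)/(κ−2) with κ = α+β, so α−1 = 0.3·38 = 11.40.
α = 12.40; β = κ − α = 27.60.

α = 12.40, β = 27.60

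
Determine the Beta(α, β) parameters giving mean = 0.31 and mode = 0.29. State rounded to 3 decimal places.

α = 6.510, β = 14.490

Let s = α+β. Mean gives α = μs = 0.31s; mode gives (α−1)/(s−2) = 0.29.
Substituting: 0.31s − 1 = 0.29(s−2) = 0.29s − 0.58, so 0.02s = 0.42 and s = 21.0000.
Then α = 0.31×21.0000 = 6.510 and β = s−α = 14.490.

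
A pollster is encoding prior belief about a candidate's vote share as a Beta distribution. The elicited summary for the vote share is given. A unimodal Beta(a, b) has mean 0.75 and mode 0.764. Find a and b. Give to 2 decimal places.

a = 28.29, b = 9.43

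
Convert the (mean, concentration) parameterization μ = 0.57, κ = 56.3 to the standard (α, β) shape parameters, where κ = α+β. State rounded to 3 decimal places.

α = 32.091, β = 24.209

Split κ in proportion μ : (1−μ): α = 0.57·56.3 = 32.091, β = 56.3 − 32.091 = 24.209.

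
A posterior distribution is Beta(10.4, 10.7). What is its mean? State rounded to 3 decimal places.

0.493

The Beta mean is α/(α+β) = 10.4/(10.4+10.7) = 0.493.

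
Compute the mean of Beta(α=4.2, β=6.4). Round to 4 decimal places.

E[X] = α/(α+β) = 4.2/10.6 = 0.3962.

0.3962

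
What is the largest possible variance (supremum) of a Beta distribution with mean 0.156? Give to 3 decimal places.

Var = μ(1−μ)/(α+β+1), which approaches μ(1−μ) as α+β → 0.
So the supremum is μ(1−μ) = 0.156×0.844 = 0.132.

0.132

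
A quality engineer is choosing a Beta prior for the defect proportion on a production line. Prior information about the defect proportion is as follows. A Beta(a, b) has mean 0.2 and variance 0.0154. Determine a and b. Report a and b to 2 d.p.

a = 1.88, b = 7.51

By moment matching, a+b = μ(1−μ)/σ² − 1 = (0.2·0.8)/0.0154 − 1 = 10.3896 − 1 = 9.3896.
Since a/(a+b) = μ, a = 0.2·9.3896 = 1.88 and b = 0.8·9.3896 = 7.51.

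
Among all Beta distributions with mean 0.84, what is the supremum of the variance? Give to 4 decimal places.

0.1344

For fixed mean μ the Beta variance is μ(1−μ)/(α+β+1), increasing as α+β decreases.
Its least upper bound (not attained) is μ(1−μ) = 0.84·0.16 = 0.1344.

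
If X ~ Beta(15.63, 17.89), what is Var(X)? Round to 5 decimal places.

0.00721

α+β = 33.52 and αβ = 279.6207, so Var = αβ/[(α+β)²(α+β+1)] = 279.6207/38786.340608 = 0.00721.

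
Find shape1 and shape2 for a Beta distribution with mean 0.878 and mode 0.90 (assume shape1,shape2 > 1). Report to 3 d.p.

shape1 = 31.927, shape2 = 4.436

With s = shape1+shape2: μ = shape1/s and mode = (shape1−1)/(s−2). Eliminating shape1 = μs,
μs − 1 = m(s−2) ⇒ s(μ−m) = 1−2m ⇒ s = -0.80/-0.022 = 36.3636.
So shape1 = μs = 31.927, shape2 = (1−μ)s = 4.436.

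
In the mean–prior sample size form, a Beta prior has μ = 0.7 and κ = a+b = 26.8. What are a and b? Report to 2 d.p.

a = 18.76, b = 8.04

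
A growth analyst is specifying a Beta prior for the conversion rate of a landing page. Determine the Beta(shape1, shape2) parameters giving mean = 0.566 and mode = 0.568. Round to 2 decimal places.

With s = shape1+shape2: μ = shape1/s and mode = (shape1−1)/(s−2). Eliminating shape1 = μs,
μs − 1 = m(s−2) ⇒ s(μ−m) = 1−2m ⇒ s = -0.136/-0.002 = 68.0000.
So shape1 = μs = 38.49, shape2 = (1−μ)s = 29.51.

shape1 = 38.49, shape2 = 29.51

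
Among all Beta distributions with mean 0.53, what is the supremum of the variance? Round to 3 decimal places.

For fixed mean μ the Beta variance is μ(1−μ)/(α+β+1), increasing as α+β decreases.
Its least upper bound (not attained) is μ(1−μ) = 0.53·0.47 = 0.249.

0.249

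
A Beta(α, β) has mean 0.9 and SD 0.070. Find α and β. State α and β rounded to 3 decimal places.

α = 15.631, β = 1.737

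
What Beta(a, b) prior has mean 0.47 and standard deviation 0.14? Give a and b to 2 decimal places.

First σ² = 0.0196. Setting a = μn, b = (1−μ)n with n = a+b,
μ(1−μ)/(n+1) = 0.0196 ⇒ n+1 = 0.2491/0.0196 = 12.7092 ⇒ n = 11.7092.
Hence a = 0.47×11.7092 = 5.50, b = 0.53×11.7092 = 6.21.

a = 5.50, b = 6.21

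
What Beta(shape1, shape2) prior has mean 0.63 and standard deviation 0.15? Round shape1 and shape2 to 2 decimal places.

Variance = 0.15² = 0.0225. The moment-matching identity shape1+shape2 = μ(1−μ)/Var − 1 gives
shape1+shape2 = 0.2331/0.0225 − 1 = 9.3600, so shape1 = μ·9.3600 = 5.90 and shape2 = (1−μ)·9.3600 = 3.46.

shape1 = 5.90, shape2 = 3.46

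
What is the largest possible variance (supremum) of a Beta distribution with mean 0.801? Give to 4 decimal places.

For fixed mean μ the Beta variance is μ(1−μ)/(α+β+1), increasing as α+β decreases.
Its least upper bound (not attained) is μ(1−μ) = 0.801·0.199 = 0.1594.

0.1594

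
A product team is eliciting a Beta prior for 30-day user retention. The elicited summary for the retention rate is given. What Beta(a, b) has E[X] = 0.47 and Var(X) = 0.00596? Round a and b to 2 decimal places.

a = 19.17, b = 21.62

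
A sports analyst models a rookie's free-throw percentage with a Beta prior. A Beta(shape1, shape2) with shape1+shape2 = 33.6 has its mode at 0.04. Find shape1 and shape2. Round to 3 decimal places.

For shape1,shape2>1 the mode is (shape1−1)/(shape1+shape2−2), so shape1 = mode·(κ−2)+1 = 0.04×31.6+1 = 2.264.
And shape2 = (1−mode)·(κ−2)+1 = 0.96×31.6+1 = 31.336.

shape1 = 2.264, shape2 = 31.336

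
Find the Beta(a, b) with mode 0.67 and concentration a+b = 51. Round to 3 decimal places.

Since the density peak of Beta(a,b) is at (a−1)/(a+b−2),
a = 1 + 0.67(51−2) = 33.830 and b = 51 − 33.830 = 17.170.

a = 33.830, b = 17.170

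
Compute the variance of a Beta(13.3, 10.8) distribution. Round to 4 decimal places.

0.0099

Var = αβ/[(α+β)²(α+β+1)] = (13.3×10.8)/(24.1²×25.1) = 143.64/14578.331 = 0.0099.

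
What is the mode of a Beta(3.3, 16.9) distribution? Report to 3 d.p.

0.126

With α,β > 1, mode = (α−1)/(α+β−2) = 2.3/18.2 = 0.126.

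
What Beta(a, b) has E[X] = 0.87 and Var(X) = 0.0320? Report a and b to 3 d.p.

a = 2.205, b = 0.329

Let s = a+b. The Beta variance is μ(1−μ)/(s+1).
So s+1 = μ(1−μ)/σ² = (0.87×0.13)/0.0320 = 0.1131/0.0320 = 3.5344, giving s = 2.5344.
Then a = μs = 0.87×2.5344 = 2.205 and b = (1−μ)s = 0.13×2.5344 = 0.329.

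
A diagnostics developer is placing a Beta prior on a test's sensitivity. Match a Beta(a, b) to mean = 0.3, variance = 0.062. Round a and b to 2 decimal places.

a = 0.72, b = 1.67

Write ν = a+b; then a = μν and Var = μ(1−μ)/(ν+1).
ν = μ(1−μ)/Var − 1 = 0.21/0.062 − 1 = 2.3871.
a = 0.3·2.3871 = 0.72, b = 0.7·2.3871 = 1.67.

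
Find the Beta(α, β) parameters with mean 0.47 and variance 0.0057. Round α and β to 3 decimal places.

α = 20.070, β = 22.632

Write ν = α+β; then α = μν and Var = μ(1−μ)/(ν+1).
ν = μ(1−μ)/Var − 1 = 0.2491/0.0057 − 1 = 42.7018.
α = 0.47·42.7018 = 20.070, β = 0.53·42.7018 = 22.632.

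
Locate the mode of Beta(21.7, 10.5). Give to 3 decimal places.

With α,β > 1, mode = (α−1)/(α+β−2) = 20.7/30.2 = 0.685.

0.685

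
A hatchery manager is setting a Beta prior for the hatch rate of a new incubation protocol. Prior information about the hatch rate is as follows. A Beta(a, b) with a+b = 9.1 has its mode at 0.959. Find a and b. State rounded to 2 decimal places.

Mode = (a−1)/(κ−2) with κ = a+b, so a−1 = 0.959·7.1 = 6.81.
a = 7.81; b = κ − a = 1.29.

a = 7.81, b = 1.29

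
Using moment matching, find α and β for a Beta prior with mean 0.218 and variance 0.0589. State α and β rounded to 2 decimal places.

α = 0.41, β = 1.48

Let s = α+β. The Beta variance is μ(1−μ)/(s+1).
So s+1 = μ(1−μ)/σ² = (0.218×0.782)/0.0589 = 0.170476/0.0589 = 2.8943, giving s = 1.8943.
Then α = μs = 0.218×1.8943 = 0.41 and β = (1−μ)s = 0.782×1.8943 = 1.48.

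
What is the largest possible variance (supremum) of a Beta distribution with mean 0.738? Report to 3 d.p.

0.193

Var = μ(1−μ)/(α+β+1), which approaches μ(1−μ) as α+β → 0.
So the supremum is μ(1−μ) = 0.738×0.262 = 0.193.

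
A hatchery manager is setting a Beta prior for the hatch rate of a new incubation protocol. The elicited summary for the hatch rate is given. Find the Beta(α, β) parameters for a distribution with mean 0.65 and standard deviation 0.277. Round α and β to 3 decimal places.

α = 1.277, β = 0.688

Variance = 0.277² = 0.076729. The moment-matching identity α+β = μ(1−μ)/Var − 1 gives
α+β = 0.2275/0.076729 − 1 = 1.9650, so α = μ·1.9650 = 1.277 and β = (1−μ)·1.9650 = 0.688.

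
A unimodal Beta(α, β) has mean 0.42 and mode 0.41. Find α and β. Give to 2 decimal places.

With s = α+β: μ = α/s and mode = (α−1)/(s−2). Eliminating α = μs,
μs − 1 = m(s−2) ⇒ s(μ−m) = 1−2m ⇒ s = 0.18/0.01 = 18.0000.
So α = μs = 7.56, β = (1−μ)s = 10.44.

α = 7.56, β = 10.44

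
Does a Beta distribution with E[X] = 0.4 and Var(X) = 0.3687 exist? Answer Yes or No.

No

A Beta with mean μ has variance μ(1−μ)/(α+β+1) < μ(1−μ).
Here μ(1−μ) = 0.4×0.6 = 0.24, and 0.3687 ≥ 0.24.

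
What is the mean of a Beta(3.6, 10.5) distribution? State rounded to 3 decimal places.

E[X] = α/(α+β) = 3.6/14.1 = 0.255.

0.255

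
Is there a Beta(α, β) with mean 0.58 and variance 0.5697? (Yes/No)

No

The Beta variance bound is σ² < μ(1−μ).
Here μ(1−μ) = 0.58×0.42 = 0.2436, and 0.5697 ≥ 0.2436.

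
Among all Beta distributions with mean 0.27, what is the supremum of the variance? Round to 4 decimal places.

Var = μ(1−μ)/(α+β+1), which approaches μ(1−μ) as α+β → 0.
So the supremum is μ(1−μ) = 0.27×0.73 = 0.1971.

0.1971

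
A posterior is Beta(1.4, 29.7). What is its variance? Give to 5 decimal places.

μ = 1.4/31.1 = 0.045016; Var = μ(1−μ)/(α+β+1) = 0.0429896/32.1 = 0.00134.

0.00134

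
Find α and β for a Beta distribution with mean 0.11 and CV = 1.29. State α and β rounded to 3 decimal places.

α = 0.425, β = 3.437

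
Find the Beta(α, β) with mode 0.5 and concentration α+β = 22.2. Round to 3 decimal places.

Mode = (α−1)/(κ−2) with κ = α+β, so α−1 = 0.5·20.2 = 10.100.
α = 11.100; β = κ − α = 11.100.

α = 11.100, β = 11.100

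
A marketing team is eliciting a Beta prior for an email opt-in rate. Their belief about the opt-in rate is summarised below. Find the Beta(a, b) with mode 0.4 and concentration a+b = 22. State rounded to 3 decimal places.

a = 9.000, b = 13.000

For a,b>1 the mode is (a−1)/(a+b−2), so a = mode·(κ−2)+1 = 0.4×20+1 = 9.000.
And b = (1−mode)·(κ−2)+1 = 0.6×20+1 = 13.000.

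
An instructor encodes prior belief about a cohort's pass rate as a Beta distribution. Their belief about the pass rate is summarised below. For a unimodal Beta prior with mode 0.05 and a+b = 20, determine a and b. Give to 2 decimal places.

Since the density peak of Beta(a,b) is at (a−1)/(a+b−2),
a = 1 + 0.05(20−2) = 1.90 and b = 20 − 1.90 = 18.10.

a = 1.90, b = 18.10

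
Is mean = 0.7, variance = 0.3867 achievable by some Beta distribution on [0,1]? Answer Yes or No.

No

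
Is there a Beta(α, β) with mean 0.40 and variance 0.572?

No

A Beta with mean μ has variance μ(1−μ)/(α+β+1) < μ(1−μ).
Here μ(1−μ) = 0.40×0.60 = 0.2400, and 0.572 ≥ 0.2400.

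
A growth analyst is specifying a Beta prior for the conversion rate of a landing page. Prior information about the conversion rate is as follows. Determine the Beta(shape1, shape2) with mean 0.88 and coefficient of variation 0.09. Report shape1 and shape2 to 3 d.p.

shape1 = 13.935, shape2 = 1.900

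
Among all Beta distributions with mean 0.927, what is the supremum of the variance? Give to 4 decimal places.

0.0677

For fixed mean μ the Beta variance is μ(1−μ)/(α+β+1), increasing as α+β decreases.
Its least upper bound (not attained) is μ(1−μ) = 0.927·0.073 = 0.0677.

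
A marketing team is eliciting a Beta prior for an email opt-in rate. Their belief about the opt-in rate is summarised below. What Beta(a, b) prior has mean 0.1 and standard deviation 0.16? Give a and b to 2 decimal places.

a = 0.25, b = 2.26

σ² = 0.16² = 0.0256.
With s = a+b, Var = μ(1−μ)/(s+1), so s+1 = (0.1×0.9)/0.0256 = 3.5156 and s = 2.5156.
a = μs = 0.25, b = (1−μ)s = 2.26.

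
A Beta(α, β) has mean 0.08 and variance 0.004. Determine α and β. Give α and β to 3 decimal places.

α = 1.392, β = 16.008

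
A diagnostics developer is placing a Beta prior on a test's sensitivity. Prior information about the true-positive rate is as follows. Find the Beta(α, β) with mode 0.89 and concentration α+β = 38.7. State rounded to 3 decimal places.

Since the density peak of Beta(α,β) is at (α−1)/(α+β−2),
α = 1 + 0.89(38.7−2) = 33.663 and β = 38.7 − 33.663 = 5.037.

α = 33.663, β = 5.037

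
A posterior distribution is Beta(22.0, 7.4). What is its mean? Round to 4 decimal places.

0.7483

The Beta mean is α/(α+β) = 22.0/(22.0+7.4) = 0.7483.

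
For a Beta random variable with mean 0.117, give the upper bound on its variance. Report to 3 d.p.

Var = μ(1−μ)/(α+β+1), which approaches μ(1−μ) as α+β → 0.
So the supremum is μ(1−μ) = 0.117×0.883 = 0.103.

0.103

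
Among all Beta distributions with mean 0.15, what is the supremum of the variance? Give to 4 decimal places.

0.1275

Var = μ(1−μ)/(α+β+1), which approaches μ(1−μ) as α+β → 0.
So the supremum is μ(1−μ) = 0.15×0.85 = 0.1275.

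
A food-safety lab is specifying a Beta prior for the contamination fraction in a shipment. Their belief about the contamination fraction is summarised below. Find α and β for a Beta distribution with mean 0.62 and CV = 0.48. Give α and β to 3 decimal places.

α = 1.029, β = 0.631

σ = CV·μ = 0.48×0.62 = 0.29760, so σ² = 0.088566.
s+1 = μ(1−μ)/σ² = 0.2356/0.088566 = 2.6602, so s = α+β = 1.6602.
α = μs = 1.029, β = (1−μ)s = 0.631.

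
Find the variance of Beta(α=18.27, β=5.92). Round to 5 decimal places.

α+β = 24.19 and αβ = 108.1584, so Var = αβ/[(α+β)²(α+β+1)] = 108.1584/14740.082159 = 0.00734.

0.00734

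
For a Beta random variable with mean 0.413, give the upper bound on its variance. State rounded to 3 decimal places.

0.242

Var = μ(1−μ)/(α+β+1), which approaches μ(1−μ) as α+β → 0.
So the supremum is μ(1−μ) = 0.413×0.587 = 0.242.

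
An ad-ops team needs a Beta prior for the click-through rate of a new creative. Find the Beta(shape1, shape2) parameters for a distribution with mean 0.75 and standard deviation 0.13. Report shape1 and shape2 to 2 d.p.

First σ² = 0.0169. Setting shape1 = μn, shape2 = (1−μ)n with n = shape1+shape2,
μ(1−μ)/(n+1) = 0.0169 ⇒ n+1 = 0.1875/0.0169 = 11.0947 ⇒ n = 10.0947.
Hence shape1 = 0.75×10.0947 = 7.57, shape2 = 0.25×10.0947 = 2.52.

shape1 = 7.57, shape2 = 2.52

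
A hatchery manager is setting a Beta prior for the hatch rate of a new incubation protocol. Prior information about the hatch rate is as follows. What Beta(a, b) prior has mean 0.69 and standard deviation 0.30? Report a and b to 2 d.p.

a = 0.95, b = 0.43

Variance = 0.30² = 0.0900. The moment-matching identity a+b = μ(1−μ)/Var − 1 gives
a+b = 0.2139/0.0900 − 1 = 1.3767, so a = μ·1.3767 = 0.95 and b = (1−μ)·1.3767 = 0.43.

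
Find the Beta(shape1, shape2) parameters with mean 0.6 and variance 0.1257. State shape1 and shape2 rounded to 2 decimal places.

shape1 = 0.55, shape2 = 0.36

By moment matching, shape1+shape2 = μ(1−μ)/σ² − 1 = (0.6·0.4)/0.1257 − 1 = 1.9093 − 1 = 0.9093.
Since shape1/(shape1+shape2) = μ, shape1 = 0.6·0.9093 = 0.55 and shape2 = 0.4·0.9093 = 0.36.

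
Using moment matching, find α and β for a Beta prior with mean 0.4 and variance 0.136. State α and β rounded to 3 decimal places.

By moment matching, α+β = μ(1−μ)/σ² − 1 = (0.4·0.6)/0.136 − 1 = 1.7647 − 1 = 0.7647.
Since α/(α+β) = μ, α = 0.4·0.7647 = 0.306 and β = 0.6·0.7647 = 0.459.

α = 0.306, β = 0.459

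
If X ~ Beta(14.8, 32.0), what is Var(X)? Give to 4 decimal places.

0.0045

μ = 14.8/46.8 = 0.316239; Var = μ(1−μ)/(α+β+1) = 0.2162320/47.8 = 0.0045.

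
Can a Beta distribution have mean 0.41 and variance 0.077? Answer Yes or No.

Yes

The Beta variance bound is σ² < μ(1−μ).
Here μ(1−μ) = 0.41×0.59 = 0.2419, and 0.077 < 0.2419.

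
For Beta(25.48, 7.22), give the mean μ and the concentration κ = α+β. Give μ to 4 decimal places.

μ = 0.7792, κ = 32.70

κ = α+β = 25.48+7.22 = 32.70; μ = α/κ = 25.48/32.70 = 0.7792.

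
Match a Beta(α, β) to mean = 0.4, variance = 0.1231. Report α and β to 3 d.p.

Write ν = α+β; then α = μν and Var = μ(1−μ)/(ν+1).
ν = μ(1−μ)/Var − 1 = 0.24/0.1231 − 1 = 0.9496.
α = 0.4·0.9496 = 0.380, β = 0.6·0.9496 = 0.570.

α = 0.380, β = 0.570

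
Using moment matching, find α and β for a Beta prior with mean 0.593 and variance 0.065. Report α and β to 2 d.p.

α = 1.61, β = 1.10

By moment matching, α+β = μ(1−μ)/σ² − 1 = (0.593·0.407)/0.065 − 1 = 3.7131 − 1 = 2.7131.
Since α/(α+β) = μ, α = 0.593·2.7131 = 1.61 and β = 0.407·2.7131 = 1.10.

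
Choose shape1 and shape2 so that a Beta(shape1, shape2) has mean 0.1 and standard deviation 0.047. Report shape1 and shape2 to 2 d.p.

Variance = 0.047² = 0.002209. The moment-matching identity shape1+shape2 = μ(1−μ)/Var − 1 gives
shape1+shape2 = 0.09/0.002209 − 1 = 39.7424, so shape1 = μ·39.7424 = 3.97 and shape2 = (1−μ)·39.7424 = 35.77.

shape1 = 3.97, shape2 = 35.77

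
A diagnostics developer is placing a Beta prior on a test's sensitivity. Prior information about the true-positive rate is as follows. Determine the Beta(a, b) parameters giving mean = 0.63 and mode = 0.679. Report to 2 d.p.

Let s = a+b. Mean gives a = μs = 0.63s; mode gives (a−1)/(s−2) = 0.679.
Substituting: 0.63s − 1 = 0.679(s−2) = 0.679s − 1.358, so -0.049s = -0.358 and s = 7.3061.
Then a = 0.63×7.3061 = 4.60 and b = s−a = 2.70.

a = 4.60, b = 2.70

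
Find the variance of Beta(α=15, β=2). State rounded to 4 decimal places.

μ = 15/17 = 0.882353; Var = μ(1−μ)/(α+β+1) = 0.1038062/18 = 0.0058.

0.0058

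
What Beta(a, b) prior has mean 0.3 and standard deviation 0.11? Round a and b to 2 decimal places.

σ² = 0.11² = 0.0121.
With s = a+b, Var = μ(1−μ)/(s+1), so s+1 = (0.3×0.7)/0.0121 = 17.3554 and s = 16.3554.
a = μs = 4.91, b = (1−μ)s = 11.45.

a = 4.91, b = 11.45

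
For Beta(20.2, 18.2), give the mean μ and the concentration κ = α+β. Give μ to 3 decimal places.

μ = 0.526, κ = 38.4

κ = α+β = 20.2+18.2 = 38.4; μ = α/κ = 20.2/38.4 = 0.526.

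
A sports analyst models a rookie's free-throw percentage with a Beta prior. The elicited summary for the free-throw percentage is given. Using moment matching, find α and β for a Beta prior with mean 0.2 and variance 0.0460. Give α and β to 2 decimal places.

α = 0.50, β = 1.98

By moment matching, α+β = μ(1−μ)/σ² − 1 = (0.2·0.8)/0.0460 − 1 = 3.4783 − 1 = 2.4783.
Since α/(α+β) = μ, α = 0.2·2.4783 = 0.50 and β = 0.8·2.4783 = 1.98.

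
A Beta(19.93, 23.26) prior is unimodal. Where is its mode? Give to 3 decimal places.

0.460

The density x^(α−1)(1−x)^(β−1) is maximised at (α−1)/(α+β−2) = 18.93/41.19 = 0.460.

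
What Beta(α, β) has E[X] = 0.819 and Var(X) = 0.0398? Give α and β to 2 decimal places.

α = 2.23, β = 0.49

Write ν = α+β; then α = μν and Var = μ(1−μ)/(ν+1).
ν = μ(1−μ)/Var − 1 = 0.148239/0.0398 − 1 = 2.7246.
α = 0.819·2.7246 = 2.23, β = 0.181·2.7246 = 0.49.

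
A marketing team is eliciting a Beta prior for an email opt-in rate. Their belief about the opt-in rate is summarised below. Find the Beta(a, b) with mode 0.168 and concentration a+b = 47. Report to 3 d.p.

a = 8.560, b = 38.440

For a,b>1 the mode is (a−1)/(a+b−2), so a = mode·(κ−2)+1 = 0.168×45+1 = 8.560.
And b = (1−mode)·(κ−2)+1 = 0.832×45+1 = 38.440.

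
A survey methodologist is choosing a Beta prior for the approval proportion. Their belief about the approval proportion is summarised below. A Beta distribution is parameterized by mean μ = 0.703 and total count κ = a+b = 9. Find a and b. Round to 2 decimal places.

a = 6.33, b = 2.67

Split κ in proportion μ : (1−μ): a = 0.703·9 = 6.33, b = 9 − 6.33 = 2.67.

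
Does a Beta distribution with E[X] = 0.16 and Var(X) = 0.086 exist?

Yes

For any Beta, Var(X) < E[X]·(1−E[X]).
Here μ(1−μ) = 0.16×0.84 = 0.1344, and 0.086 < 0.1344.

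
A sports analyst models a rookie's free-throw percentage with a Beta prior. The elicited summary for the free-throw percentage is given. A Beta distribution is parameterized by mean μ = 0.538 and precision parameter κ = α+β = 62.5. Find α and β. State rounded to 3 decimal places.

α = 33.625, β = 28.875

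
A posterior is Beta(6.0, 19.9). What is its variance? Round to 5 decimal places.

μ = 6.0/25.9 = 0.231660; Var = μ(1−μ)/(α+β+1) = 0.1779938/26.9 = 0.00662.

0.00662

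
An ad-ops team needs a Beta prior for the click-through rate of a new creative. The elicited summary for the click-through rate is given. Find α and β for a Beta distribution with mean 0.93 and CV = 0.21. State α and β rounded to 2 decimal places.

α = 0.66, β = 0.05

σ = CV·μ = 0.21×0.93 = 0.19530, so σ² = 0.038142.
s+1 = μ(1−μ)/σ² = 0.0651/0.038142 = 1.7068, so s = α+β = 0.7068.
α = μs = 0.66, β = (1−μ)s = 0.05.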